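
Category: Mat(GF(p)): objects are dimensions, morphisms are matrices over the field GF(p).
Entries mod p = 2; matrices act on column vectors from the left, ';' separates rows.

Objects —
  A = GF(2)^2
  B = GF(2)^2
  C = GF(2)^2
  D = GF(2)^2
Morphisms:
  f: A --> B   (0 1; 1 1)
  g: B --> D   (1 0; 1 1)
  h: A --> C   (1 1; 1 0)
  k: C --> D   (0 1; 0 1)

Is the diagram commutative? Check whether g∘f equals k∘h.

Answer: DOES NOT COMMUTE

Trace:
Along f;g (path 1):
  e0=[1,0] f-->[0,1] g-->[0,1]
  e1=[0,1] f-->[1,1] g-->[1,0]
  ⟦path⟧₁ = (0 1; 1 0)
Along h;k (path 2):
  e0=[1,0] h-->[1,1] k-->[1,1]
  e1=[0,1] h-->[1,0] k-->[0,0]
  ⟦path⟧₂ = (1 0; 1 0)
Equal? differ; not commutative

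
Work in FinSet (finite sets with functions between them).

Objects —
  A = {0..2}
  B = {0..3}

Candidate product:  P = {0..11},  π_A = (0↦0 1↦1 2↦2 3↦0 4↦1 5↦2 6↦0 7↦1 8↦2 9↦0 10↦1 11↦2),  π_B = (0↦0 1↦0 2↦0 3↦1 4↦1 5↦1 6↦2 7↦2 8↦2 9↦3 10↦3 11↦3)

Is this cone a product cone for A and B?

Answer: VALID PRODUCT

Derivation:
|A|·|B| = 3·4 = 12;  |P| = 12
Check the pairing map k ↦ (π_A(k), π_B(k)):
  0 ↦ (0,0)
  1 ↦ (1,0)
  2 ↦ (2,0)
  3 ↦ (0,1)
  4 ↦ (1,1)
  5 ↦ (2,1)
  6 ↦ (0,2)
  7 ↦ (1,2)
  8 ↦ (2,2)
  9 ↦ (0,3)
  10 ↦ (1,3)
  11 ↦ (2,3)
distinct pairs in image: 12 / 12 needed
  → bijection onto A×B; projections well-typed.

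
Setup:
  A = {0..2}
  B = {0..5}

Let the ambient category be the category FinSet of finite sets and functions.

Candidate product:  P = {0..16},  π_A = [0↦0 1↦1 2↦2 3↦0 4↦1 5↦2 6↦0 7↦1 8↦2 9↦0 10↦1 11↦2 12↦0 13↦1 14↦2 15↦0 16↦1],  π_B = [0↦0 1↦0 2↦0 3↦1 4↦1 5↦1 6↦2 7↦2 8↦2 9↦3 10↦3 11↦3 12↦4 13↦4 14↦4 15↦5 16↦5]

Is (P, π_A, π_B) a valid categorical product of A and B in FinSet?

Answer: NOT A VALID PRODUCT — |P|=17 ≠ |A|·|B|=18

Work:
|A|·|B| = 3·6 = 18;  |P| = 17
  → cardinalities differ; no bijection possible.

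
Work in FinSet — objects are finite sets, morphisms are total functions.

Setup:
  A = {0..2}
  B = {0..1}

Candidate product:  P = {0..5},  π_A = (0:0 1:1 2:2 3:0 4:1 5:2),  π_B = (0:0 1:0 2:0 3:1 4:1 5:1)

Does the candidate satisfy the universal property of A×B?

|A|·|B| = 3·2 = 6;  |P| = 6
Check the pairing map k ↦ (π_A(k), π_B(k)):
  0 : (0,0)
  1 : (1,0)
  2 : (2,0)
  3 : (0,1)
  4 : (1,1)
  5 : (2,1)
distinct pairs in image: 6 / 6 needed
  → bijection onto A×B; projections well-typed.

Answer: VALID PRODUCT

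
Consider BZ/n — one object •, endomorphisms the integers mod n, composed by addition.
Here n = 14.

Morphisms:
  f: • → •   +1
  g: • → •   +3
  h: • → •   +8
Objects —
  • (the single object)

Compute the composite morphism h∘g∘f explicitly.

Answer: +12

Work:
  0 +1≡1 +3≡4 +8≡12  (mod 14)
composite: +12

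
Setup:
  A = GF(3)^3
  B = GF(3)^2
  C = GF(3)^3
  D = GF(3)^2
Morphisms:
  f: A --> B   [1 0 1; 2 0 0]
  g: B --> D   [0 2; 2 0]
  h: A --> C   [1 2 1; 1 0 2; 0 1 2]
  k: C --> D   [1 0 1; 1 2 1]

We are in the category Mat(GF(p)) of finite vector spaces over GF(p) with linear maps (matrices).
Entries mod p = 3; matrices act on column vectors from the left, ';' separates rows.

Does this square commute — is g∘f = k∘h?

Answer: DOES NOT COMMUTE

Trace:
Along f;g (path 1):
  e0=[1,0,0] f-->[1,2] g-->[1,2]
  e1=[0,1,0] f-->[0,0] g-->[0,0]
  e2=[0,0,1] f-->[1,0] g-->[0,2]
  result₁ = [1 0 0; 2 0 2]
Along h;k (path 2):
  e0=[1,0,0] h-->[1,1,0] k-->[1,0]
  e1=[0,1,0] h-->[2,0,1] k-->[0,0]
  e2=[0,0,1] h-->[1,2,2] k-->[0,1]
  result₂ = [1 0 0; 0 0 1]
Equal? NO — does not commute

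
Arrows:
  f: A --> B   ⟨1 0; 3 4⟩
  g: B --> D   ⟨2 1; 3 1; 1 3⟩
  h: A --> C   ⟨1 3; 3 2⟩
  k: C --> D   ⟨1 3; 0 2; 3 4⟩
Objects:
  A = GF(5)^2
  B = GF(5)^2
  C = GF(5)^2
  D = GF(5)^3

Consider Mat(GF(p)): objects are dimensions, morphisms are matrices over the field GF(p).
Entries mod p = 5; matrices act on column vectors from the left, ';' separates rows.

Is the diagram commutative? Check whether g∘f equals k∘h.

1) trace f;g:
  e0=(1,0) f-->(1,3) g-->(0,1,0)
  e1=(0,1) f-->(0,4) g-->(4,4,2)
  ⟦path⟧₁ = ⟨0 4; 1 4; 0 2⟩
2) trace h;k:
  e0=(1,0) h-->(1,3) k-->(0,1,0)
  e1=(0,1) h-->(3,2) k-->(4,4,2)
  ⟦path⟧₂ = ⟨0 4; 1 4; 0 2⟩
Equal? YES — commutes

Answer: COMMUTES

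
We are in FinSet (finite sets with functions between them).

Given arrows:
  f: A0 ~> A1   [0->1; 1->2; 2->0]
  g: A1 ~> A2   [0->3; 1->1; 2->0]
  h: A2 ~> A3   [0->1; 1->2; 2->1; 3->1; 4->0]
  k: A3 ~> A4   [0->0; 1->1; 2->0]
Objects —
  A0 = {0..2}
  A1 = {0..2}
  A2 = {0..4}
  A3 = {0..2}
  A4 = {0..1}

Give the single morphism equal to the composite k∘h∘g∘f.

  0 f~>1 g~>1 h~>2 k~>0
  1 f~>2 g~>0 h~>1 k~>1
  2 f~>0 g~>3 h~>1 k~>1
composite: [0->0; 1->1; 2->1]

Answer: [0->0; 1->1; 2->1]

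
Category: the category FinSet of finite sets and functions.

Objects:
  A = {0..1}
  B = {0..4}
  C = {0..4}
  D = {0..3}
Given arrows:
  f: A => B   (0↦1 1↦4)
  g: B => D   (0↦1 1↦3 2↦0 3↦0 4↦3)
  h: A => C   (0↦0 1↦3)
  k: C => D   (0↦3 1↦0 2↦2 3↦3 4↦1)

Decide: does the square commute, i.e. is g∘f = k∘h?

1) trace f;g:
  0 f=>1 g=>3
  1 f=>4 g=>3
  composite₁ = (0↦3 1↦3)
2) trace h;k:
  0 h=>0 k=>3
  1 h=>3 k=>3
  composite₂ = (0↦3 1↦3)
Equal? same morphism ✓

Answer: COMMUTES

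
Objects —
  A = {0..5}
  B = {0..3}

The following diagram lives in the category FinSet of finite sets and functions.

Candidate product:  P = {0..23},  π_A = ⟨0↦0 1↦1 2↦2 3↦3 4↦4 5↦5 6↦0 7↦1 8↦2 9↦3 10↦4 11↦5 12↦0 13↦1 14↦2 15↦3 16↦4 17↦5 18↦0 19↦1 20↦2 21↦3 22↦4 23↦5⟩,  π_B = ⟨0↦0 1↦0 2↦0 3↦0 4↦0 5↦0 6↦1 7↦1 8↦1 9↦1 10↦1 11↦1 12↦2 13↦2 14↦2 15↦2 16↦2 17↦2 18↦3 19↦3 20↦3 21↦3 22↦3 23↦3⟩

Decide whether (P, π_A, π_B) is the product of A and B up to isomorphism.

Answer: VALID PRODUCT

Derivation:
|A|·|B| = 6·4 = 24;  |P| = 24
Check the pairing map k ↦ (π_A(k), π_B(k)):
  0 ↦ (0,0)
  1 ↦ (1,0)
  2 ↦ (2,0)
  3 ↦ (3,0)
  4 ↦ (4,0)
  5 ↦ (5,0)
  6 ↦ (0,1)
  7 ↦ (1,1)
  8 ↦ (2,1)
  9 ↦ (3,1)
  10 ↦ (4,1)
  11 ↦ (5,1)
  12 ↦ (0,2)
  13 ↦ (1,2)
  14 ↦ (2,2)
  15 ↦ (3,2)
  16 ↦ (4,2)
  17 ↦ (5,2)
  18 ↦ (0,3)
  19 ↦ (1,3)
  20 ↦ (2,3)
  21 ↦ (3,3)
  22 ↦ (4,3)
  23 ↦ (5,3)
distinct pairs in image: 24 / 24 needed
  → bijection onto A×B; projections well-typed.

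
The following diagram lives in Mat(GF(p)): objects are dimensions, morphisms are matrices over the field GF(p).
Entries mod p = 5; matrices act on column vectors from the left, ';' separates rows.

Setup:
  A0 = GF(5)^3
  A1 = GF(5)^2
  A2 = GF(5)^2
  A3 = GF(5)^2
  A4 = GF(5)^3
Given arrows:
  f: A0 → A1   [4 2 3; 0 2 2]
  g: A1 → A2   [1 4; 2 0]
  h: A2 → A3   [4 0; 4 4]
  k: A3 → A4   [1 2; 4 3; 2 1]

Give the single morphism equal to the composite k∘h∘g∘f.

Answer: [2 2 0; 3 3 0; 0 1 1]

Trace:
  e0=[1,0,0] f→[4,0] g→[4,3] h→[1,3] k→[2,3,0]
  e1=[0,1,0] f→[2,2] g→[0,4] h→[0,1] k→[2,3,1]
  e2=[0,0,1] f→[3,2] g→[1,1] h→[4,3] k→[0,0,1]
composite: [2 2 0; 3 3 0; 0 1 1]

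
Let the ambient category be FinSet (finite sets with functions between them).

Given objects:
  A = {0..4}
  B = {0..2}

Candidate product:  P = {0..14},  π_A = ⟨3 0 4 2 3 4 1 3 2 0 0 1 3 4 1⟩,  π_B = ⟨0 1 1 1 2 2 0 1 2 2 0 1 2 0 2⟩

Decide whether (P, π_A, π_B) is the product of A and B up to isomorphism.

Answer: NOT A VALID PRODUCT — duplicate pair at indices 4,12

Derivation:
|A|·|B| = 5·3 = 15;  |P| = 15
Check the pairing map k ↦ (π_A(k), π_B(k)):
  0 -> (3,0)
  1 -> (0,1)
  2 -> (4,1)
  3 -> (2,1)
  4 -> (3,2)
  5 -> (4,2)
  6 -> (1,0)
  7 -> (3,1)
  8 -> (2,2)
  9 -> (0,2)
  10 -> (0,0)
  11 -> (1,1)
  12 -> (3,2)  ✗ repeats pair of k=4
  13 -> (4,0)
  14 -> (1,2)
distinct pairs in image: 14 / 15 needed
  → (3,2) hit at k=4 and k=12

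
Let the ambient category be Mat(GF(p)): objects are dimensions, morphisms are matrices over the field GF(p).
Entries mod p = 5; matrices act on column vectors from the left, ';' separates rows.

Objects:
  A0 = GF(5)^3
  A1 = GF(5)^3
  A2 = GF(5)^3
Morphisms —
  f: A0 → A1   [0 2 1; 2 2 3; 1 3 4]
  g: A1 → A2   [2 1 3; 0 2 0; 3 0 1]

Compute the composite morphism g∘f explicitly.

Answer: [0 0 2; 4 4 1; 1 4 2]

Derivation:
  e0=(1,0,0) f→(0,2,1) g→(0,4,1)
  e1=(0,1,0) f→(2,2,3) g→(0,4,4)
  e2=(0,0,1) f→(1,3,4) g→(2,1,2)
result: [0 0 2; 4 4 1; 1 4 2]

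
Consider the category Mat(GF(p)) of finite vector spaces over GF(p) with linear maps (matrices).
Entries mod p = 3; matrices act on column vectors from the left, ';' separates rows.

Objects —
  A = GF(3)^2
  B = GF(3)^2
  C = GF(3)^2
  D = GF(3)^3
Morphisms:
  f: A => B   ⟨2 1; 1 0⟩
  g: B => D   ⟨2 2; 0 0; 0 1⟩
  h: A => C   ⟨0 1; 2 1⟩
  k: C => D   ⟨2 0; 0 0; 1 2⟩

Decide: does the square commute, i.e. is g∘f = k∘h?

Along f;g (path 1):
  e0=⟨1,0⟩ f=>⟨2,1⟩ g=>⟨0,0,1⟩
  e1=⟨0,1⟩ f=>⟨1,0⟩ g=>⟨2,0,0⟩
  composite₁ = ⟨0 2; 0 0; 1 0⟩
Along h;k (path 2):
  e0=⟨1,0⟩ h=>⟨0,2⟩ k=>⟨0,0,1⟩
  e1=⟨0,1⟩ h=>⟨1,1⟩ k=>⟨2,0,0⟩
  composite₂ = ⟨0 2; 0 0; 1 0⟩
Equal? same morphism ✓

Answer: COMMUTES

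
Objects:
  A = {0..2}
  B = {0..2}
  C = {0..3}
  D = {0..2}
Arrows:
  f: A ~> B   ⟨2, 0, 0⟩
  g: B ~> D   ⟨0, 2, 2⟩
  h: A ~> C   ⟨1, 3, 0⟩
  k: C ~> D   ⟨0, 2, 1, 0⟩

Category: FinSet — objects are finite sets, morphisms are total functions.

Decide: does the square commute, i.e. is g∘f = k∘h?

Answer: COMMUTES

Derivation:
Along f;g (path 1):
  0 f~>2 g~>2
  1 f~>0 g~>0
  2 f~>0 g~>0
  ⟦path⟧₁ = ⟨2, 0, 0⟩
Along h;k (path 2):
  0 h~>1 k~>2
  1 h~>3 k~>0
  2 h~>0 k~>0
  ⟦path⟧₂ = ⟨2, 0, 0⟩
Equal? equal; square commutes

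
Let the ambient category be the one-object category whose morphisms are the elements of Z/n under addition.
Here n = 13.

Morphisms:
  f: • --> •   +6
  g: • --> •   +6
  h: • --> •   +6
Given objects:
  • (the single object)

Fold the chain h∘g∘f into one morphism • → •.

Answer: +5

Derivation:
  0 +6≡6 +6≡12 +6≡5  (mod 13)
composite: +5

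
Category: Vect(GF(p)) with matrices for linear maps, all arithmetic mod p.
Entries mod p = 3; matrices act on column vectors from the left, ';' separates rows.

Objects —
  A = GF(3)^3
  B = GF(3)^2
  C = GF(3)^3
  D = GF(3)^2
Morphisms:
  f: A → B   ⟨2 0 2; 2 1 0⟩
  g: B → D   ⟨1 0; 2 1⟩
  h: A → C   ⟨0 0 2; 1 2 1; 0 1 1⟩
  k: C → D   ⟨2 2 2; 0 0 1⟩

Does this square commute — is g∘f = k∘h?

Path 1 = f;g:
  e0=(1,0,0) f→(2,2) g→(2,0)
  e1=(0,1,0) f→(0,1) g→(0,1)
  e2=(0,0,1) f→(2,0) g→(2,1)
  composite₁ = ⟨2 0 2; 0 1 1⟩
Path 2 = h;k:
  e0=(1,0,0) h→(0,1,0) k→(2,0)
  e1=(0,1,0) h→(0,2,1) k→(0,1)
  e2=(0,0,1) h→(2,1,1) k→(2,1)
  composite₂ = ⟨2 0 2; 0 1 1⟩
Equal? equal; square commutes

Answer: COMMUTES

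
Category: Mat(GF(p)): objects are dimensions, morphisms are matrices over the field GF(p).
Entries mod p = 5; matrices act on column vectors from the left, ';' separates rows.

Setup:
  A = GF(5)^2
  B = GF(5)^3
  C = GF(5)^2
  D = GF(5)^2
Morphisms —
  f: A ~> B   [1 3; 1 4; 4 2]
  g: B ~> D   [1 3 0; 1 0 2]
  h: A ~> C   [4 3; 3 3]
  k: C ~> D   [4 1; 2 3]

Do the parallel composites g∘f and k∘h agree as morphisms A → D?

1) trace f;g:
  e0=[1,0] f~>[1,1,4] g~>[4,4]
  e1=[0,1] f~>[3,4,2] g~>[0,2]
  composite₁ = [4 0; 4 2]
2) trace h;k:
  e0=[1,0] h~>[4,3] k~>[4,2]
  e1=[0,1] h~>[3,3] k~>[0,0]
  composite₂ = [4 0; 2 0]
Equal? distinct morphisms ✗

Answer: DOES NOT COMMUTE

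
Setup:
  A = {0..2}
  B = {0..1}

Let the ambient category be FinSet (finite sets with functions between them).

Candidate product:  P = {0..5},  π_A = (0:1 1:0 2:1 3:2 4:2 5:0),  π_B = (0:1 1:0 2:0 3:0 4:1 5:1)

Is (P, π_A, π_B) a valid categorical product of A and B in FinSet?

Answer: VALID PRODUCT

Work:
|A|·|B| = 3·2 = 6;  |P| = 6
Check the pairing map k ↦ (π_A(k), π_B(k)):
  0 : (1,1)
  1 : (0,0)
  2 : (1,0)
  3 : (2,0)
  4 : (2,1)
  5 : (0,1)
distinct pairs in image: 6 / 6 needed
  → bijection onto A×B; projections well-typed.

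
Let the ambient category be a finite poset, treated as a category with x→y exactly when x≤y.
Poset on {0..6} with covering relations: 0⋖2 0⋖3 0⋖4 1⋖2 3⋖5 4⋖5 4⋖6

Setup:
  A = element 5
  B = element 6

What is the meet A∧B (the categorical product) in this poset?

Answer: A∧B = 4

Work:
Common predecessors of 5,6: {0,4}
  0 ⊑ 4
  4 ⊑ 4
glb = 4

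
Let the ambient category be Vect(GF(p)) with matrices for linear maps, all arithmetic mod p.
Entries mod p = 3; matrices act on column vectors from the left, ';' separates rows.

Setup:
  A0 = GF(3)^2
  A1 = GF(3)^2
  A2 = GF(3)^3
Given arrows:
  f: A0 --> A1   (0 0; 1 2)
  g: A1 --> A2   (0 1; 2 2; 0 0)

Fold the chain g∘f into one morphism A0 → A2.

Answer: (1 2; 2 1; 0 0)

Derivation:
  e0=(1,0) f-->(0,1) g-->(1,2,0)
  e1=(0,1) f-->(0,2) g-->(2,1,0)
⟦path⟧: (1 2; 2 1; 0 0)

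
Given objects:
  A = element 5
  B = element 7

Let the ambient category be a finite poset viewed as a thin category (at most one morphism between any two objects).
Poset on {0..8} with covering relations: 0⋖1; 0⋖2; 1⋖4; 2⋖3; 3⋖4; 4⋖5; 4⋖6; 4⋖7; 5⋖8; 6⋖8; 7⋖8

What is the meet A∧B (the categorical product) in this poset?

{x : x<=A ∧ x<=B} = {0,1,2,3,4}  (A=5, B=7)
  0 <= 4
  1 <= 4
  2 <= 4
  3 <= 4
  4 <= 4
glb = 4

Answer: A∧B = 4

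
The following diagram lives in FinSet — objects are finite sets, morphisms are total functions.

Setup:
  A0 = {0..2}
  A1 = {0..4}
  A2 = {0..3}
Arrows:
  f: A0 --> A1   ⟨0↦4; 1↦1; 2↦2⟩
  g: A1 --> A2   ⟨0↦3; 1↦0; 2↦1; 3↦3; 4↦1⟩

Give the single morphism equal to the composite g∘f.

  0 f-->4 g-->1
  1 f-->1 g-->0
  2 f-->2 g-->1
result: ⟨0↦1; 1↦0; 2↦1⟩

Answer: ⟨0↦1; 1↦0; 2↦1⟩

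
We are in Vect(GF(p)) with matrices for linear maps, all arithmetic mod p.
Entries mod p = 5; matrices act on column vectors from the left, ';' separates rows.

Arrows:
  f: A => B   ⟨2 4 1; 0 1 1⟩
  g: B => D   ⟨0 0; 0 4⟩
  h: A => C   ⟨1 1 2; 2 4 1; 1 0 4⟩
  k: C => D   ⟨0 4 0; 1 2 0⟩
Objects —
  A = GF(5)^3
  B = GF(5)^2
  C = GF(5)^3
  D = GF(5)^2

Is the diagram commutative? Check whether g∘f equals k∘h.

Along f;g (path 1):
  e0=[1,0,0] f=>[2,0] g=>[0,0]
  e1=[0,1,0] f=>[4,1] g=>[0,4]
  e2=[0,0,1] f=>[1,1] g=>[0,4]
  composite₁ = ⟨0 0 0; 0 4 4⟩
Along h;k (path 2):
  e0=[1,0,0] h=>[1,2,1] k=>[3,0]
  e1=[0,1,0] h=>[1,4,0] k=>[1,4]
  e2=[0,0,1] h=>[2,1,4] k=>[4,4]
  composite₂ = ⟨3 1 4; 0 4 4⟩
Equal? NO — does not commute

Answer: DOES NOT COMMUTE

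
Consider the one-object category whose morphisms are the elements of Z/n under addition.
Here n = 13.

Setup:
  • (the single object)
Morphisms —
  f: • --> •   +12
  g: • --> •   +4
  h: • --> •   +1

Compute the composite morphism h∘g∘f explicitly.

  0 +12≡12 +4≡3 +1≡4  (mod 13)
result: +4

Answer: +4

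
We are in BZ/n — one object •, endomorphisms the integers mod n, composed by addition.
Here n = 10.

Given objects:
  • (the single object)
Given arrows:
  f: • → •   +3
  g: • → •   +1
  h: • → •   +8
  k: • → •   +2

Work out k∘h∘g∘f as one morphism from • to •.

Answer: +4

Derivation:
  0 +3≡3 +1≡4 +8≡2 +2≡4  (mod 10)
⟦path⟧: +4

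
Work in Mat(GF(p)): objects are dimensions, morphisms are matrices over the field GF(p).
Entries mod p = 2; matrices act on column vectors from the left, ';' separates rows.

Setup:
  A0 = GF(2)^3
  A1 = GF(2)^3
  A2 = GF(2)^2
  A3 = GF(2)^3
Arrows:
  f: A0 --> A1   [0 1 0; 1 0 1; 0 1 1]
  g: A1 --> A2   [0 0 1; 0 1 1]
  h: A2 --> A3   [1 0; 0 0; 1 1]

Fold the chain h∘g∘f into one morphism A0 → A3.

Answer: [0 1 1; 0 0 0; 1 0 1]

Trace:
  e0=(1,0,0) f-->(0,1,0) g-->(0,1) h-->(0,0,1)
  e1=(0,1,0) f-->(1,0,1) g-->(1,1) h-->(1,0,0)
  e2=(0,0,1) f-->(0,1,1) g-->(1,0) h-->(1,0,1)
composite: [0 1 1; 0 0 0; 1 0 1]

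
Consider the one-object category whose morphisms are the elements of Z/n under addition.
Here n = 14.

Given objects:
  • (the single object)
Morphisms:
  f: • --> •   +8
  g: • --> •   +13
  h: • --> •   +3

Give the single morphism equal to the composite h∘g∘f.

Answer: +10

Derivation:
  0 +8≡8 +13≡7 +3≡10  (mod 14)
result: +10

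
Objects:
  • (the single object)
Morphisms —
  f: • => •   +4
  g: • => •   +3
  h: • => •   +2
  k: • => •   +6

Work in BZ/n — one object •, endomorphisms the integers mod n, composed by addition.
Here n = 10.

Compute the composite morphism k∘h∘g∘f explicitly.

  0 +4≡4 +3≡7 +2≡9 +6≡5  (mod 10)
composite: +5

Answer: +5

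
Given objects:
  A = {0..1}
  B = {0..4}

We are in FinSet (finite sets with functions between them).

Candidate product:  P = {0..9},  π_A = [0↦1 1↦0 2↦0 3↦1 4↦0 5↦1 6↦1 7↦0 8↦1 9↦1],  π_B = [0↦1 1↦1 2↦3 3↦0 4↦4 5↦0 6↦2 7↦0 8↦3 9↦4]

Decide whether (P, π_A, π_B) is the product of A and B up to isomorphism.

Answer: NOT A VALID PRODUCT — duplicate pair at indices 3,5

Derivation:
|A|·|B| = 2·5 = 10;  |P| = 10
Check the pairing map k ↦ (π_A(k), π_B(k)):
  0 ↦ (1,1)
  1 ↦ (0,1)
  2 ↦ (0,3)
  3 ↦ (1,0)
  4 ↦ (0,4)
  5 ↦ (1,0)  ✗ repeats pair of k=3
  6 ↦ (1,2)
  7 ↦ (0,0)
  8 ↦ (1,3)
  9 ↦ (1,4)
distinct pairs in image: 9 / 10 needed
  → (1,0) hit at k=3 and k=5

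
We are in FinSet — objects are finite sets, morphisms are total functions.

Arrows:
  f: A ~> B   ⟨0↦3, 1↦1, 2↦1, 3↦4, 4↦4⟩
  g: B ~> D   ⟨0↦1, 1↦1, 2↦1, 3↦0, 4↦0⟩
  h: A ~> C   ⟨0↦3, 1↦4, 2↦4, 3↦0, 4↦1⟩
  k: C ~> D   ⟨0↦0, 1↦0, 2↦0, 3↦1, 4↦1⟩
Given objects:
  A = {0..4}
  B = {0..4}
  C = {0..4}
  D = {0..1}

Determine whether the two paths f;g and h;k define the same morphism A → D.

Path 1 = f;g:
  0 f~>3 g~>0
  1 f~>1 g~>1
  2 f~>1 g~>1
  3 f~>4 g~>0
  4 f~>4 g~>0
  result₁ = ⟨0↦0, 1↦1, 2↦1, 3↦0, 4↦0⟩
Path 2 = h;k:
  0 h~>3 k~>1
  1 h~>4 k~>1
  2 h~>4 k~>1
  3 h~>0 k~>0
  4 h~>1 k~>0
  result₂ = ⟨0↦1, 1↦1, 2↦1, 3↦0, 4↦0⟩
Equal? NO — does not commute

Answer: DOES NOT COMMUTE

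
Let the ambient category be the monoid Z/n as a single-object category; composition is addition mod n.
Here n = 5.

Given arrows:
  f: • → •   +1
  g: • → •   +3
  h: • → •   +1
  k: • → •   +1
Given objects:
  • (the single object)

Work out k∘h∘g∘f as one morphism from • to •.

  0 +1≡1 +3≡4 +1≡0 +1≡1  (mod 5)
composite: +1

Answer: +1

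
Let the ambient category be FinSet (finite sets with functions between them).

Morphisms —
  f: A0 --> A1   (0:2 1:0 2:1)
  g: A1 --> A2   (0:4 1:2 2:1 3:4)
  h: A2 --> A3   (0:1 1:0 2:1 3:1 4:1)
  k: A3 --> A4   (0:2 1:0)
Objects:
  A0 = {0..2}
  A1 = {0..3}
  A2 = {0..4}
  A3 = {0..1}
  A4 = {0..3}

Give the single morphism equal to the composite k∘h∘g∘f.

Answer: (0:2 1:0 2:0)

Derivation:
  0 f-->2 g-->1 h-->0 k-->2
  1 f-->0 g-->4 h-->1 k-->0
  2 f-->1 g-->2 h-->1 k-->0
composite: (0:2 1:0 2:0)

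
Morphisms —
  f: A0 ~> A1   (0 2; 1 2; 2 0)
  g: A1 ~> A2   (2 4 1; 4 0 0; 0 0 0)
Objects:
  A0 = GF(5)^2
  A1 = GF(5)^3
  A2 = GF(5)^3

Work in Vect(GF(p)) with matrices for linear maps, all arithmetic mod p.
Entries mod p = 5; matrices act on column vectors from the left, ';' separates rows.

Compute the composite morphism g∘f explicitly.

  e0=(1,0) f~>(0,1,2) g~>(1,0,0)
  e1=(0,1) f~>(2,2,0) g~>(2,3,0)
composite: (1 2; 0 3; 0 0)

Answer: (1 2; 0 3; 0 0)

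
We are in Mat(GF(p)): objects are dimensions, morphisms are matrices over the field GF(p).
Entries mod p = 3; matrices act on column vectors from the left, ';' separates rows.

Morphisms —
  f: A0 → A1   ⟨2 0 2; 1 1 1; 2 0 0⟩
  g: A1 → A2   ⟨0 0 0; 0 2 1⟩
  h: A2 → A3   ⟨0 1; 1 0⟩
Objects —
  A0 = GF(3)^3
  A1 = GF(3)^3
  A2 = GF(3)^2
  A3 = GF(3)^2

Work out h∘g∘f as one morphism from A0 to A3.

Answer: ⟨1 2 2; 0 0 0⟩

Trace:
  e0=[1,0,0] f→[2,1,2] g→[0,1] h→[1,0]
  e1=[0,1,0] f→[0,1,0] g→[0,2] h→[2,0]
  e2=[0,0,1] f→[2,1,0] g→[0,2] h→[2,0]
result: ⟨1 2 2; 0 0 0⟩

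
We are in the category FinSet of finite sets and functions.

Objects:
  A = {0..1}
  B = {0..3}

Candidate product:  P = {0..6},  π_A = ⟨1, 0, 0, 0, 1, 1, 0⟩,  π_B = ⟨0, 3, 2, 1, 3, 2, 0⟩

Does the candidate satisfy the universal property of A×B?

|A|·|B| = 2·4 = 8;  |P| = 7
  → cardinalities differ; no bijection possible.

Answer: NOT A VALID PRODUCT — |P|=7 ≠ |A|·|B|=8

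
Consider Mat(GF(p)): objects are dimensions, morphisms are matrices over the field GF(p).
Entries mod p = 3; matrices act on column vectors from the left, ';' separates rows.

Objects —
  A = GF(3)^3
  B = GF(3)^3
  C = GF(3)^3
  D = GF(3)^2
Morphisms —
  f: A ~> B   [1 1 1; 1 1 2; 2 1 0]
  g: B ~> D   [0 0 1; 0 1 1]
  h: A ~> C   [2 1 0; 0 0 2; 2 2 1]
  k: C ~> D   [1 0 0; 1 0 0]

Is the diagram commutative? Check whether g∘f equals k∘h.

Answer: DOES NOT COMMUTE

Work:
1) trace f;g:
  e0=[1,0,0] f~>[1,1,2] g~>[2,0]
  e1=[0,1,0] f~>[1,1,1] g~>[1,2]
  e2=[0,0,1] f~>[1,2,0] g~>[0,2]
  composite₁ = [2 1 0; 0 2 2]
2) trace h;k:
  e0=[1,0,0] h~>[2,0,2] k~>[2,2]
  e1=[0,1,0] h~>[1,0,2] k~>[1,1]
  e2=[0,0,1] h~>[0,2,1] k~>[0,0]
  composite₂ = [2 1 0; 2 1 0]
Equal? NO — does not commute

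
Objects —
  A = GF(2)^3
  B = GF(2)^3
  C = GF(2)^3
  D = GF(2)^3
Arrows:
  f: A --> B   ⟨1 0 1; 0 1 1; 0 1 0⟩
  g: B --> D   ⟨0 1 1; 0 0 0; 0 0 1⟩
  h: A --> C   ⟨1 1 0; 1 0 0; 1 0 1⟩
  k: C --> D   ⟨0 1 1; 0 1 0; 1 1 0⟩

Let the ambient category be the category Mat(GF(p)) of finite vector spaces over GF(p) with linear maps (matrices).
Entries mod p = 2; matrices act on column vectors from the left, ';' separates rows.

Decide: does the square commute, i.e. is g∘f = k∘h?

1) trace f;g:
  e0=⟨1,0,0⟩ f-->⟨1,0,0⟩ g-->⟨0,0,0⟩
  e1=⟨0,1,0⟩ f-->⟨0,1,1⟩ g-->⟨0,0,1⟩
  e2=⟨0,0,1⟩ f-->⟨1,1,0⟩ g-->⟨1,0,0⟩
  result₁ = ⟨0 0 1; 0 0 0; 0 1 0⟩
2) trace h;k:
  e0=⟨1,0,0⟩ h-->⟨1,1,1⟩ k-->⟨0,1,0⟩
  e1=⟨0,1,0⟩ h-->⟨1,0,0⟩ k-->⟨0,0,1⟩
  e2=⟨0,0,1⟩ h-->⟨0,0,1⟩ k-->⟨1,0,0⟩
  result₂ = ⟨0 0 1; 1 0 0; 0 1 0⟩
Equal? NO — does not commute

Answer: DOES NOT COMMUTE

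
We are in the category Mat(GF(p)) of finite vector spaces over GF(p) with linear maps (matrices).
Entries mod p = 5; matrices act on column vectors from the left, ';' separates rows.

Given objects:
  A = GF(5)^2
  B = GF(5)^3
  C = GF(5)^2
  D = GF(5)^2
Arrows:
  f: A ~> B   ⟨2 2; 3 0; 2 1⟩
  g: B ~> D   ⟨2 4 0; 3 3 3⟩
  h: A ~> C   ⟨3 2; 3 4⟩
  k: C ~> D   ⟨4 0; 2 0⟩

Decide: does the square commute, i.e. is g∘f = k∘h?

Answer: DOES NOT COMMUTE

Work:
1) trace f;g:
  e0=[1,0] f~>[2,3,2] g~>[1,1]
  e1=[0,1] f~>[2,0,1] g~>[4,4]
  result₁ = ⟨1 4; 1 4⟩
2) trace h;k:
  e0=[1,0] h~>[3,3] k~>[2,1]
  e1=[0,1] h~>[2,4] k~>[3,4]
  result₂ = ⟨2 3; 1 4⟩
Equal? NO — does not commute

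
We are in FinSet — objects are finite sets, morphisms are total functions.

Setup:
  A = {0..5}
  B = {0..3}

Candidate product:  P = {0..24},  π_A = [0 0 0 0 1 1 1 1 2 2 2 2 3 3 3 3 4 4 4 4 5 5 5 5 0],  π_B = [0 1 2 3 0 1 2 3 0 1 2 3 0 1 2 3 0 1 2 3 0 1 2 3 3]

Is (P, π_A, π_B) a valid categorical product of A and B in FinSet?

|A|·|B| = 6·4 = 24;  |P| = 25
  → cardinalities differ; no bijection possible.

Answer: NOT A VALID PRODUCT — |P|=25 ≠ |A|·|B|=24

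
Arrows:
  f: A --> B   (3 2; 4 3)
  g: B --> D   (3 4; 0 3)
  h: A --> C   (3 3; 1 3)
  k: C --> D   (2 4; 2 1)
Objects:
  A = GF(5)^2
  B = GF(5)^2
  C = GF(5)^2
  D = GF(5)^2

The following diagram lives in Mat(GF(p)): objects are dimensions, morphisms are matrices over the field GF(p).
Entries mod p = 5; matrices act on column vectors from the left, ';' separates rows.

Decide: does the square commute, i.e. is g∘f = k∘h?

Answer: COMMUTES

Derivation:
Path 1 = f;g:
  e0=⟨1,0⟩ f-->⟨3,4⟩ g-->⟨0,2⟩
  e1=⟨0,1⟩ f-->⟨2,3⟩ g-->⟨3,4⟩
  result₁ = (0 3; 2 4)
Path 2 = h;k:
  e0=⟨1,0⟩ h-->⟨3,1⟩ k-->⟨0,2⟩
  e1=⟨0,1⟩ h-->⟨3,3⟩ k-->⟨3,4⟩
  result₂ = (0 3; 2 4)
Equal? equal; square commutes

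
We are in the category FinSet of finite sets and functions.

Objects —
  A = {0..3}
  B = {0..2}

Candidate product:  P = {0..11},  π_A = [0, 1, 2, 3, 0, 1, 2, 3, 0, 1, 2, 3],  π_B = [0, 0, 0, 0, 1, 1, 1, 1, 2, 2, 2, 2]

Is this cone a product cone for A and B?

Answer: VALID PRODUCT

Work:
|A|·|B| = 4·3 = 12;  |P| = 12
Check the pairing map k ↦ (π_A(k), π_B(k)):
  0 -> (0,0)
  1 -> (1,0)
  2 -> (2,0)
  3 -> (3,0)
  4 -> (0,1)
  5 -> (1,1)
  6 -> (2,1)
  7 -> (3,1)
  8 -> (0,2)
  9 -> (1,2)
  10 -> (2,2)
  11 -> (3,2)
distinct pairs in image: 12 / 12 needed
  → bijection onto A×B; projections well-typed.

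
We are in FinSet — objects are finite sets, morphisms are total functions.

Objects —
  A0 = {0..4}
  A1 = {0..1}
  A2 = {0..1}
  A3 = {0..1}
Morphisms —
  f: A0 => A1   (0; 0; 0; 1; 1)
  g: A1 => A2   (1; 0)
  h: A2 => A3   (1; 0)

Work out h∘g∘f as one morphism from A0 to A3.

  0 f=>0 g=>1 h=>0
  1 f=>0 g=>1 h=>0
  2 f=>0 g=>1 h=>0
  3 f=>1 g=>0 h=>1
  4 f=>1 g=>0 h=>1
result: (0; 0; 0; 1; 1)

Answer: (0; 0; 0; 1; 1)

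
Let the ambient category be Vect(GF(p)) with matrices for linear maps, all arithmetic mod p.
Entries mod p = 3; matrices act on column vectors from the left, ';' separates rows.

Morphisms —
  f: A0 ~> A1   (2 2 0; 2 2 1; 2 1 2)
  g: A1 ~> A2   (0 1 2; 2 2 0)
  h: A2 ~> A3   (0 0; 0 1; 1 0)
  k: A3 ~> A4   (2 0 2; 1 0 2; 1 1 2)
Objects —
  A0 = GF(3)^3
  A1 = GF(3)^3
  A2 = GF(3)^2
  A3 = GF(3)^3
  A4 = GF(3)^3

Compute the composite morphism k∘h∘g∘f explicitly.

  e0=⟨1,0,0⟩ f~>⟨2,2,2⟩ g~>⟨0,2⟩ h~>⟨0,2,0⟩ k~>⟨0,0,2⟩
  e1=⟨0,1,0⟩ f~>⟨2,2,1⟩ g~>⟨1,2⟩ h~>⟨0,2,1⟩ k~>⟨2,2,1⟩
  e2=⟨0,0,1⟩ f~>⟨0,1,2⟩ g~>⟨2,2⟩ h~>⟨0,2,2⟩ k~>⟨1,1,0⟩
⟦path⟧: (0 2 1; 0 2 1; 2 1 0)

Answer: (0 2 1; 0 2 1; 2 1 0)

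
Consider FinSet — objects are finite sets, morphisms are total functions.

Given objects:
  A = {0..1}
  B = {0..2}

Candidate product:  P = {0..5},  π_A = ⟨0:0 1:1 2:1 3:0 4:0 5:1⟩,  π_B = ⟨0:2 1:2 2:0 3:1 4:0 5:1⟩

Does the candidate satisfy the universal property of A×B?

Answer: VALID PRODUCT

Derivation:
|A|·|B| = 2·3 = 6;  |P| = 6
Check the pairing map k ↦ (π_A(k), π_B(k)):
  0 : (0,2)
  1 : (1,2)
  2 : (1,0)
  3 : (0,1)
  4 : (0,0)
  5 : (1,1)
distinct pairs in image: 6 / 6 needed
  → bijection onto A×B; projections well-typed.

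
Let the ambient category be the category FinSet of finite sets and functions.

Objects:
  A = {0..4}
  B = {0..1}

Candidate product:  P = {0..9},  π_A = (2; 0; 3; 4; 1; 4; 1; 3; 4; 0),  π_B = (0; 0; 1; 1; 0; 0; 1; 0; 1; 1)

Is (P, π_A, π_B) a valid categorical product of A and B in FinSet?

Answer: NOT A VALID PRODUCT — duplicate pair at indices 8,3

Work:
|A|·|B| = 5·2 = 10;  |P| = 10
Check the pairing map k ↦ (π_A(k), π_B(k)):
  0 : (2,0)
  1 : (0,0)
  2 : (3,1)
  3 : (4,1)
  4 : (1,0)
  5 : (4,0)
  6 : (1,1)
  7 : (3,0)
  8 : (4,1)  ✗ repeats pair of k=3
  9 : (0,1)
distinct pairs in image: 9 / 10 needed
  → (4,1) hit at k=3 and k=8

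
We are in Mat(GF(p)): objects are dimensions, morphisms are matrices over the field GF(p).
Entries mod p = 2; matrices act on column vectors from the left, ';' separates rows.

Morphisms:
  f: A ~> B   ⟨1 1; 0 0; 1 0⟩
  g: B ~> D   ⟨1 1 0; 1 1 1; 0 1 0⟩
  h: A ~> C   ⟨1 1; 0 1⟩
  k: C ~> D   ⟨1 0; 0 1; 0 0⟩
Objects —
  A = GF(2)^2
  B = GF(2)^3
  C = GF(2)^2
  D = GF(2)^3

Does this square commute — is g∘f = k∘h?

Path 1 = f;g:
  e0=[1,0] f~>[1,0,1] g~>[1,0,0]
  e1=[0,1] f~>[1,0,0] g~>[1,1,0]
  result₁ = ⟨1 1; 0 1; 0 0⟩
Path 2 = h;k:
  e0=[1,0] h~>[1,0] k~>[1,0,0]
  e1=[0,1] h~>[1,1] k~>[1,1,0]
  result₂ = ⟨1 1; 0 1; 0 0⟩
Equal? YES — commutes

Answer: COMMUTES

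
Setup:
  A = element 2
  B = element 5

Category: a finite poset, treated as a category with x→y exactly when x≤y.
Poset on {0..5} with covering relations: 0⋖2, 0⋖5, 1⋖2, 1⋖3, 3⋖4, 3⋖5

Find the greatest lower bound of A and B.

Answer: NO MEET EXISTS

Derivation:
{x : x⊑A ∧ x⊑B} = {0,1}  (A=2, B=5)
  maximal lower bounds 0 and 1 are incomparable: neither 0⊑1 nor 1⊑0
→ no greatest lower bound exists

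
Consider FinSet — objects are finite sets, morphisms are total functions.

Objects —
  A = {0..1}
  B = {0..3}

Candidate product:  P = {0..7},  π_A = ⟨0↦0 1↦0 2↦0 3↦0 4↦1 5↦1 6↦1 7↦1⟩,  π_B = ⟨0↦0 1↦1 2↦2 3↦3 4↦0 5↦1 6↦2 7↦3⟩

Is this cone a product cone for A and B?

|A|·|B| = 2·4 = 8;  |P| = 8
Check the pairing map k ↦ (π_A(k), π_B(k)):
  0 ↦ (0,0)
  1 ↦ (0,1)
  2 ↦ (0,2)
  3 ↦ (0,3)
  4 ↦ (1,0)
  5 ↦ (1,1)
  6 ↦ (1,2)
  7 ↦ (1,3)
distinct pairs in image: 8 / 8 needed
  → bijection onto A×B; projections well-typed.

Answer: VALID PRODUCT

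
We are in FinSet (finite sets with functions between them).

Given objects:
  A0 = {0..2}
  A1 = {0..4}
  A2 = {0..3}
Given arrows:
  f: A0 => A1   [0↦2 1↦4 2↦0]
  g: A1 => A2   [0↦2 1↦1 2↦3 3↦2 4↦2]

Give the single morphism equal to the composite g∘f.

  0 f=>2 g=>3
  1 f=>4 g=>2
  2 f=>0 g=>2
result: [0↦3 1↦2 2↦2]

Answer: [0↦3 1↦2 2↦2]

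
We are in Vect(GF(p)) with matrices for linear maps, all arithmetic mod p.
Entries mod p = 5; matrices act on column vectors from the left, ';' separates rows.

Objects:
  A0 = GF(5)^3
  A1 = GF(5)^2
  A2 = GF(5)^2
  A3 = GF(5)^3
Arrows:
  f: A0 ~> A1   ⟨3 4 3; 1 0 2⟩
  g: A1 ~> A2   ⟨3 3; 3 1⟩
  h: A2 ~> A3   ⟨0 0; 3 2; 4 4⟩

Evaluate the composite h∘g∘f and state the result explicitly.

Answer: ⟨0 0 0; 1 0 2; 3 1 4⟩

Derivation:
  e0=⟨1,0,0⟩ f~>⟨3,1⟩ g~>⟨2,0⟩ h~>⟨0,1,3⟩
  e1=⟨0,1,0⟩ f~>⟨4,0⟩ g~>⟨2,2⟩ h~>⟨0,0,1⟩
  e2=⟨0,0,1⟩ f~>⟨3,2⟩ g~>⟨0,1⟩ h~>⟨0,2,4⟩
composite: ⟨0 0 0; 1 0 2; 3 1 4⟩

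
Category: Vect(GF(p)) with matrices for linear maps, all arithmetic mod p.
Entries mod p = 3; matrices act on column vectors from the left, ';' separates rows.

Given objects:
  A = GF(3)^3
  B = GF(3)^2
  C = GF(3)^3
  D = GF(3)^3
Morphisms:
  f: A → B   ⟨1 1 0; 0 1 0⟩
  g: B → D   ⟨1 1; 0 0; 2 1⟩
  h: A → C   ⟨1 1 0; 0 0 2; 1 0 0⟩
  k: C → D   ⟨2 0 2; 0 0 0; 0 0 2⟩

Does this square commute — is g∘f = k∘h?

Answer: COMMUTES

Work:
1) trace f;g:
  e0=⟨1,0,0⟩ f→⟨1,0⟩ g→⟨1,0,2⟩
  e1=⟨0,1,0⟩ f→⟨1,1⟩ g→⟨2,0,0⟩
  e2=⟨0,0,1⟩ f→⟨0,0⟩ g→⟨0,0,0⟩
  result₁ = ⟨1 2 0; 0 0 0; 2 0 0⟩
2) trace h;k:
  e0=⟨1,0,0⟩ h→⟨1,0,1⟩ k→⟨1,0,2⟩
  e1=⟨0,1,0⟩ h→⟨1,0,0⟩ k→⟨2,0,0⟩
  e2=⟨0,0,1⟩ h→⟨0,2,0⟩ k→⟨0,0,0⟩
  result₂ = ⟨1 2 0; 0 0 0; 2 0 0⟩
Equal? equal; square commutes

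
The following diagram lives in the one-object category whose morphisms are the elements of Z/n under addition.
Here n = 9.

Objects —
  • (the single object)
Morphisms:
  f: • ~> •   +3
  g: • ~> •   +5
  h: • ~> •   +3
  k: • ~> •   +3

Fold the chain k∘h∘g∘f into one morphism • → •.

  0 +3≡3 +5≡8 +3≡2 +3≡5  (mod 9)
composite: +5

Answer: +5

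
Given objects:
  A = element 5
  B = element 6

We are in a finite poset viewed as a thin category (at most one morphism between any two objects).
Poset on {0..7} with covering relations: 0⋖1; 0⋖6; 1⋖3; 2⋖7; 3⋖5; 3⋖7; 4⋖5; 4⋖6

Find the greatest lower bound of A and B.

{x : x≤A ∧ x≤B} = {0,4}  (A=5, B=6)
  maximal lower bounds 0 and 4 are incomparable: neither 0≤4 nor 4≤0
→ no greatest lower bound exists

Answer: NO MEET EXISTS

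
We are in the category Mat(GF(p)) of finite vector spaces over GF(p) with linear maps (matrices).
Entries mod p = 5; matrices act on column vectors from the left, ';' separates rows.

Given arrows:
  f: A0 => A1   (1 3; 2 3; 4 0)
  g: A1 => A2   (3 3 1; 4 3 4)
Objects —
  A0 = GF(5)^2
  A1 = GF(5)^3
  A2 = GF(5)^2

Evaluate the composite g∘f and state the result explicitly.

  e0=⟨1,0⟩ f=>⟨1,2,4⟩ g=>⟨3,1⟩
  e1=⟨0,1⟩ f=>⟨3,3,0⟩ g=>⟨3,1⟩
result: (3 3; 1 1)

Answer: (3 3; 1 1)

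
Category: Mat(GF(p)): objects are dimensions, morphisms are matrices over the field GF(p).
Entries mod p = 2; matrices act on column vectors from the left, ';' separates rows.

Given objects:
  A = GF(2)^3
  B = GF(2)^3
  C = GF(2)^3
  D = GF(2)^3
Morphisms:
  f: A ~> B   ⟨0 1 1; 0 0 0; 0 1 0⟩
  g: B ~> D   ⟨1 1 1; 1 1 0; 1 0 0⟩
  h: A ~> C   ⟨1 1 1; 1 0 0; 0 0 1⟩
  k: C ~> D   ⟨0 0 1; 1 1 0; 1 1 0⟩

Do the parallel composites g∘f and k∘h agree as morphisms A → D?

Answer: COMMUTES

Trace:
1) trace f;g:
  e0=⟨1,0,0⟩ f~>⟨0,0,0⟩ g~>⟨0,0,0⟩
  e1=⟨0,1,0⟩ f~>⟨1,0,1⟩ g~>⟨0,1,1⟩
  e2=⟨0,0,1⟩ f~>⟨1,0,0⟩ g~>⟨1,1,1⟩
  ⟦path⟧₁ = ⟨0 0 1; 0 1 1; 0 1 1⟩
2) trace h;k:
  e0=⟨1,0,0⟩ h~>⟨1,1,0⟩ k~>⟨0,0,0⟩
  e1=⟨0,1,0⟩ h~>⟨1,0,0⟩ k~>⟨0,1,1⟩
  e2=⟨0,0,1⟩ h~>⟨1,0,1⟩ k~>⟨1,1,1⟩
  ⟦path⟧₂ = ⟨0 0 1; 0 1 1; 0 1 1⟩
Equal? same morphism ✓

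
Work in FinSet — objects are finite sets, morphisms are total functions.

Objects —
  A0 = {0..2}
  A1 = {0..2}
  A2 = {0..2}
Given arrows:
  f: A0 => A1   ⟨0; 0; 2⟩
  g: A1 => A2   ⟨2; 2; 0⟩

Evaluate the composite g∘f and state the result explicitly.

  0 f=>0 g=>2
  1 f=>0 g=>2
  2 f=>2 g=>0
result: ⟨2; 2; 0⟩

Answer: ⟨2; 2; 0⟩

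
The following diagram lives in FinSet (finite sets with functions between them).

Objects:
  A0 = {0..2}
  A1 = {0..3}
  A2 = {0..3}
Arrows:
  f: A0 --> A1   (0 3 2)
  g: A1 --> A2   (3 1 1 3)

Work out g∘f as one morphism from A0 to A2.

  0 f-->0 g-->3
  1 f-->3 g-->3
  2 f-->2 g-->1
composite: (3 3 1)

Answer: (3 3 1)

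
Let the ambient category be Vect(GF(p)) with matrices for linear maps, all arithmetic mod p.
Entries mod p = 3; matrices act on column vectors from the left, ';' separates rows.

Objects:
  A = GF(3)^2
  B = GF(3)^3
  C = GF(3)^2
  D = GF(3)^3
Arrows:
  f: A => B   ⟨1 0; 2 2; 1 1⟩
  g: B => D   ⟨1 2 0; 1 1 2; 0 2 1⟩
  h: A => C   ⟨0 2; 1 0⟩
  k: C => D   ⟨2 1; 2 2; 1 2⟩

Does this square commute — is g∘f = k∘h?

Along f;g (path 1):
  e0=[1,0] f=>[1,2,1] g=>[2,2,2]
  e1=[0,1] f=>[0,2,1] g=>[1,1,2]
  result₁ = ⟨2 1; 2 1; 2 2⟩
Along h;k (path 2):
  e0=[1,0] h=>[0,1] k=>[1,2,2]
  e1=[0,1] h=>[2,0] k=>[1,1,2]
  result₂ = ⟨1 1; 2 1; 2 2⟩
Equal? distinct morphisms ✗

Answer: DOES NOT COMMUTE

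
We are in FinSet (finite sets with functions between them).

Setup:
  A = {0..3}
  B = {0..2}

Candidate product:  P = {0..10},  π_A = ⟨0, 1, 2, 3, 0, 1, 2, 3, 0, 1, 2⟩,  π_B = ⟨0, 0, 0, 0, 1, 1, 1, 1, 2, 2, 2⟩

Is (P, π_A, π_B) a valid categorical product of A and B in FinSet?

Answer: NOT A VALID PRODUCT — |P|=11 ≠ |A|·|B|=12

Derivation:
|A|·|B| = 4·3 = 12;  |P| = 11
  → cardinalities differ; no bijection possible.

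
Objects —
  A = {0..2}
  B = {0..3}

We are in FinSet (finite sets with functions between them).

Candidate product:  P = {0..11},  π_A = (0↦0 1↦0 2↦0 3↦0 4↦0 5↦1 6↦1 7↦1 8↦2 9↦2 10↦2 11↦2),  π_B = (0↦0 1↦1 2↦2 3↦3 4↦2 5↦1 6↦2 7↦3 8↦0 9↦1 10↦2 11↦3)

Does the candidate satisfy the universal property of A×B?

|A|·|B| = 3·4 = 12;  |P| = 12
Check the pairing map k ↦ (π_A(k), π_B(k)):
  0 ↦ (0,0)
  1 ↦ (0,1)
  2 ↦ (0,2)
  3 ↦ (0,3)
  4 ↦ (0,2)  ✗ repeats pair of k=2
  5 ↦ (1,1)
  6 ↦ (1,2)
  7 ↦ (1,3)
  8 ↦ (2,0)
  9 ↦ (2,1)
  10 ↦ (2,2)
  11 ↦ (2,3)
distinct pairs in image: 11 / 12 needed
  → (0,2) hit at k=2 and k=4

Answer: NOT A VALID PRODUCT — duplicate pair at indices 2,4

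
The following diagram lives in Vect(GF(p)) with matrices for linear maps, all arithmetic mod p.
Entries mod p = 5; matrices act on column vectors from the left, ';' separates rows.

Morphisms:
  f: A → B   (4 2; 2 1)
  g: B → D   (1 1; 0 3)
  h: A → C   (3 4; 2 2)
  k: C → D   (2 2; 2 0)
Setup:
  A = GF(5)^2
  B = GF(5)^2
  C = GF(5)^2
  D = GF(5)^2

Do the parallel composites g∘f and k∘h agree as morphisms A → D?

Answer: DOES NOT COMMUTE

Trace:
Path 1 = f;g:
  e0=(1,0) f→(4,2) g→(1,1)
  e1=(0,1) f→(2,1) g→(3,3)
  ⟦path⟧₁ = (1 3; 1 3)
Path 2 = h;k:
  e0=(1,0) h→(3,2) k→(0,1)
  e1=(0,1) h→(4,2) k→(2,3)
  ⟦path⟧₂ = (0 2; 1 3)
Equal? NO — does not commute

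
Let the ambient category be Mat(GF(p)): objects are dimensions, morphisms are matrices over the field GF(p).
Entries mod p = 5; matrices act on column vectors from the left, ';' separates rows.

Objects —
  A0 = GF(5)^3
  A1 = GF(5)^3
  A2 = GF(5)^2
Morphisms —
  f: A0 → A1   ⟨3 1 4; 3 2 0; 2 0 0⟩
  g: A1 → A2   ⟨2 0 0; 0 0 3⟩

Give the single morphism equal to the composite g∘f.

  e0=[1,0,0] f→[3,3,2] g→[1,1]
  e1=[0,1,0] f→[1,2,0] g→[2,0]
  e2=[0,0,1] f→[4,0,0] g→[3,0]
composite: ⟨1 2 3; 1 0 0⟩

Answer: ⟨1 2 3; 1 0 0⟩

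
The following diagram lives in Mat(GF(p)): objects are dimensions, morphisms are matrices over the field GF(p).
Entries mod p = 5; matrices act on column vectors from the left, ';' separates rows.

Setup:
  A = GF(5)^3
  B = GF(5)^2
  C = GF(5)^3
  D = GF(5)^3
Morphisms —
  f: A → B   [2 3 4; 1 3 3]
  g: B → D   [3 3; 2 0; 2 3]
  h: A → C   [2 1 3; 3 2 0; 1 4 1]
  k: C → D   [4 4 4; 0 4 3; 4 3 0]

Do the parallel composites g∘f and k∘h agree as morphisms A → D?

Answer: DOES NOT COMMUTE

Trace:
Along f;g (path 1):
  e0=[1,0,0] f→[2,1] g→[4,4,2]
  e1=[0,1,0] f→[3,3] g→[3,1,0]
  e2=[0,0,1] f→[4,3] g→[1,3,2]
  composite₁ = [4 3 1; 4 1 3; 2 0 2]
Along h;k (path 2):
  e0=[1,0,0] h→[2,3,1] k→[4,0,2]
  e1=[0,1,0] h→[1,2,4] k→[3,0,0]
  e2=[0,0,1] h→[3,0,1] k→[1,3,2]
  composite₂ = [4 3 1; 0 0 3; 2 0 2]
Equal? distinct morphisms ✗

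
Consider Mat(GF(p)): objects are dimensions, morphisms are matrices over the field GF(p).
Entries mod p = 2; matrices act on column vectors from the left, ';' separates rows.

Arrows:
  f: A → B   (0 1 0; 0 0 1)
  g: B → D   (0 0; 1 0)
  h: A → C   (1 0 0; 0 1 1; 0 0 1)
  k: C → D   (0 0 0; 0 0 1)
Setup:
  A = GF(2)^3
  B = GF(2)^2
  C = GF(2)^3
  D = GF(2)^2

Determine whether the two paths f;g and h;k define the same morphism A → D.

Path 1 = f;g:
  e0=(1,0,0) f→(0,0) g→(0,0)
  e1=(0,1,0) f→(1,0) g→(0,1)
  e2=(0,0,1) f→(0,1) g→(0,0)
  composite₁ = (0 0 0; 0 1 0)
Path 2 = h;k:
  e0=(1,0,0) h→(1,0,0) k→(0,0)
  e1=(0,1,0) h→(0,1,0) k→(0,0)
  e2=(0,0,1) h→(0,1,1) k→(0,1)
  composite₂ = (0 0 0; 0 0 1)
Equal? differ; not commutative

Answer: DOES NOT COMMUTE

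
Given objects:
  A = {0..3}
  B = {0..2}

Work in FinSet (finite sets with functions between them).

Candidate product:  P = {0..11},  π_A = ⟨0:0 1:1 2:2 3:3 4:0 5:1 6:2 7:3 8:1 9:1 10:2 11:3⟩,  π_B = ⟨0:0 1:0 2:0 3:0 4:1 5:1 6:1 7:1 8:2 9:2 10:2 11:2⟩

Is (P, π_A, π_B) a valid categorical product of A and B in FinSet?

Answer: NOT A VALID PRODUCT — duplicate pair at indices 9,8

Trace:
|A|·|B| = 4·3 = 12;  |P| = 12
Check the pairing map k ↦ (π_A(k), π_B(k)):
  0 : (0,0)
  1 : (1,0)
  2 : (2,0)
  3 : (3,0)
  4 : (0,1)
  5 : (1,1)
  6 : (2,1)
  7 : (3,1)
  8 : (1,2)
  9 : (1,2)  ✗ repeats pair of k=8
  10 : (2,2)
  11 : (3,2)
distinct pairs in image: 11 / 12 needed
  → (1,2) hit at k=8 and k=9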